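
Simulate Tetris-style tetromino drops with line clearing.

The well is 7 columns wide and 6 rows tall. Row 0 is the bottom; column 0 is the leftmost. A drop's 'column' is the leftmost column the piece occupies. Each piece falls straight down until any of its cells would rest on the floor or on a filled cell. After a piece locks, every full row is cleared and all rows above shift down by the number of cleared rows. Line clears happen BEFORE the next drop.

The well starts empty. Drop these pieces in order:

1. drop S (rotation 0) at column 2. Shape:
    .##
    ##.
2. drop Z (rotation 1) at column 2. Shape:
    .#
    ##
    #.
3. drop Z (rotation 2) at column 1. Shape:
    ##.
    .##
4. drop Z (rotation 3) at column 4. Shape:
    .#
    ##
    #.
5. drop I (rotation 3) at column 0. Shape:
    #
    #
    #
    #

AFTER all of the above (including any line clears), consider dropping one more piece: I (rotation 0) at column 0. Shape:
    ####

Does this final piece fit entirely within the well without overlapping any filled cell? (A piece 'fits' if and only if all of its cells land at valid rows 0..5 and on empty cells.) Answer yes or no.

Answer: no

Derivation:
Drop 1: S rot0 at col 2 lands with bottom-row=0; cleared 0 line(s) (total 0); column heights now [0 0 1 2 2 0 0], max=2
Drop 2: Z rot1 at col 2 lands with bottom-row=1; cleared 0 line(s) (total 0); column heights now [0 0 3 4 2 0 0], max=4
Drop 3: Z rot2 at col 1 lands with bottom-row=4; cleared 0 line(s) (total 0); column heights now [0 6 6 5 2 0 0], max=6
Drop 4: Z rot3 at col 4 lands with bottom-row=2; cleared 0 line(s) (total 0); column heights now [0 6 6 5 4 5 0], max=6
Drop 5: I rot3 at col 0 lands with bottom-row=0; cleared 0 line(s) (total 0); column heights now [4 6 6 5 4 5 0], max=6
Test piece I rot0 at col 0 (width 4): heights before test = [4 6 6 5 4 5 0]; fits = False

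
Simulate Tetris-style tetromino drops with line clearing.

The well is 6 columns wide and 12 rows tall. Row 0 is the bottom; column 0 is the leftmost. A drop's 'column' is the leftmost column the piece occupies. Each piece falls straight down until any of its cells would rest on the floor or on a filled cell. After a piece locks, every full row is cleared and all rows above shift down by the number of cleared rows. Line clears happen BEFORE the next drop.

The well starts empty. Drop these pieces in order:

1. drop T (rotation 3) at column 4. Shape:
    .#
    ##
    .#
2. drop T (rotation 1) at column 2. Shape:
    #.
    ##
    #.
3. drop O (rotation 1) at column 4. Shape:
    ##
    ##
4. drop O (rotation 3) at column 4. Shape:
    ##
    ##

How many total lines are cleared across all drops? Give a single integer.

Answer: 0

Derivation:
Drop 1: T rot3 at col 4 lands with bottom-row=0; cleared 0 line(s) (total 0); column heights now [0 0 0 0 2 3], max=3
Drop 2: T rot1 at col 2 lands with bottom-row=0; cleared 0 line(s) (total 0); column heights now [0 0 3 2 2 3], max=3
Drop 3: O rot1 at col 4 lands with bottom-row=3; cleared 0 line(s) (total 0); column heights now [0 0 3 2 5 5], max=5
Drop 4: O rot3 at col 4 lands with bottom-row=5; cleared 0 line(s) (total 0); column heights now [0 0 3 2 7 7], max=7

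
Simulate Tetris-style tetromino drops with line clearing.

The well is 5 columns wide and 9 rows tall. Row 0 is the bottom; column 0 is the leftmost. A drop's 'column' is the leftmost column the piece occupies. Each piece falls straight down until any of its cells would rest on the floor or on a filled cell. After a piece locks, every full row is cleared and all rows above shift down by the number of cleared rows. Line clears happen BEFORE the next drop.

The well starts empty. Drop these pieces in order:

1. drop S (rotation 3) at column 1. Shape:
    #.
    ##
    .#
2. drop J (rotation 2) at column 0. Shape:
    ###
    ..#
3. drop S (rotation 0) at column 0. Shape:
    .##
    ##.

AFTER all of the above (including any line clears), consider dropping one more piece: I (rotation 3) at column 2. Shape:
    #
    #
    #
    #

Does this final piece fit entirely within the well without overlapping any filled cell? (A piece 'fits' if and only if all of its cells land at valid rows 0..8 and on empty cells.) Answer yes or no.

Answer: no

Derivation:
Drop 1: S rot3 at col 1 lands with bottom-row=0; cleared 0 line(s) (total 0); column heights now [0 3 2 0 0], max=3
Drop 2: J rot2 at col 0 lands with bottom-row=2; cleared 0 line(s) (total 0); column heights now [4 4 4 0 0], max=4
Drop 3: S rot0 at col 0 lands with bottom-row=4; cleared 0 line(s) (total 0); column heights now [5 6 6 0 0], max=6
Test piece I rot3 at col 2 (width 1): heights before test = [5 6 6 0 0]; fits = False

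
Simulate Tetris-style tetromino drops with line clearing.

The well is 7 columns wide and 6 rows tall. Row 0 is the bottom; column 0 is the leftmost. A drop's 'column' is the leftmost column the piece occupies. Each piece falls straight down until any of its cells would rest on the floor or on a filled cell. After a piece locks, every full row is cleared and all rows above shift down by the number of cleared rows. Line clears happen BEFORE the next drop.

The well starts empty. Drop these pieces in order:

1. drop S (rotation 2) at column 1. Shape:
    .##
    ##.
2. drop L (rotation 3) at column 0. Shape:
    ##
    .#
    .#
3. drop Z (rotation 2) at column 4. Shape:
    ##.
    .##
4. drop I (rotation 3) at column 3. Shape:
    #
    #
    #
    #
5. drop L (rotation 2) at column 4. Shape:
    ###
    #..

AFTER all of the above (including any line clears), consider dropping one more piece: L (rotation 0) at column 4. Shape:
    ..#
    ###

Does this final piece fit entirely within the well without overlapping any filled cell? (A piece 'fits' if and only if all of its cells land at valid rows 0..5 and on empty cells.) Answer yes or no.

Answer: yes

Derivation:
Drop 1: S rot2 at col 1 lands with bottom-row=0; cleared 0 line(s) (total 0); column heights now [0 1 2 2 0 0 0], max=2
Drop 2: L rot3 at col 0 lands with bottom-row=1; cleared 0 line(s) (total 0); column heights now [4 4 2 2 0 0 0], max=4
Drop 3: Z rot2 at col 4 lands with bottom-row=0; cleared 0 line(s) (total 0); column heights now [4 4 2 2 2 2 1], max=4
Drop 4: I rot3 at col 3 lands with bottom-row=2; cleared 0 line(s) (total 0); column heights now [4 4 2 6 2 2 1], max=6
Drop 5: L rot2 at col 4 lands with bottom-row=2; cleared 0 line(s) (total 0); column heights now [4 4 2 6 4 4 4], max=6
Test piece L rot0 at col 4 (width 3): heights before test = [4 4 2 6 4 4 4]; fits = True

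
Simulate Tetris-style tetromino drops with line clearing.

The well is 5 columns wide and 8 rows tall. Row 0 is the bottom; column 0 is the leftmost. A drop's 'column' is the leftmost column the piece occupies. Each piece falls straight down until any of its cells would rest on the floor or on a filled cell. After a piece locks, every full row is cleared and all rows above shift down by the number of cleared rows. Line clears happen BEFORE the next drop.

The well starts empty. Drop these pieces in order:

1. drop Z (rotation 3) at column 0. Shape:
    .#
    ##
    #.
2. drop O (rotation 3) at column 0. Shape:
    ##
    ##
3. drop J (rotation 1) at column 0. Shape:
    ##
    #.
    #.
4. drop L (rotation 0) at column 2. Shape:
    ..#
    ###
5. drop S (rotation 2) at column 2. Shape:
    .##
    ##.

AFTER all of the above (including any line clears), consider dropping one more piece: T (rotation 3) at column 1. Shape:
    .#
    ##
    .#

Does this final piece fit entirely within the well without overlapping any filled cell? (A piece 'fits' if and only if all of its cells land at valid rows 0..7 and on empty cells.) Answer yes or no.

Answer: no

Derivation:
Drop 1: Z rot3 at col 0 lands with bottom-row=0; cleared 0 line(s) (total 0); column heights now [2 3 0 0 0], max=3
Drop 2: O rot3 at col 0 lands with bottom-row=3; cleared 0 line(s) (total 0); column heights now [5 5 0 0 0], max=5
Drop 3: J rot1 at col 0 lands with bottom-row=5; cleared 0 line(s) (total 0); column heights now [8 8 0 0 0], max=8
Drop 4: L rot0 at col 2 lands with bottom-row=0; cleared 0 line(s) (total 0); column heights now [8 8 1 1 2], max=8
Drop 5: S rot2 at col 2 lands with bottom-row=1; cleared 1 line(s) (total 1); column heights now [7 7 1 2 2], max=7
Test piece T rot3 at col 1 (width 2): heights before test = [7 7 1 2 2]; fits = False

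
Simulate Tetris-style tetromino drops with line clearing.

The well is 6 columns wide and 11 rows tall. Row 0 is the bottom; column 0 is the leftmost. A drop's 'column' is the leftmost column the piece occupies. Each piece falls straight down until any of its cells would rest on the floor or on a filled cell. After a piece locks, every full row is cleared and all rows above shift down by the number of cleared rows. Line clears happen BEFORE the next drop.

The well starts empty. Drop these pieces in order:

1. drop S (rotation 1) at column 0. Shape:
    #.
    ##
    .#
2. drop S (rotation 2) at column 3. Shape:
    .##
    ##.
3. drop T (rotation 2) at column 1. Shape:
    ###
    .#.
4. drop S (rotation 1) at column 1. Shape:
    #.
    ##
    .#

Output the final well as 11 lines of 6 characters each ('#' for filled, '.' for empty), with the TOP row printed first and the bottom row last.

Drop 1: S rot1 at col 0 lands with bottom-row=0; cleared 0 line(s) (total 0); column heights now [3 2 0 0 0 0], max=3
Drop 2: S rot2 at col 3 lands with bottom-row=0; cleared 0 line(s) (total 0); column heights now [3 2 0 1 2 2], max=3
Drop 3: T rot2 at col 1 lands with bottom-row=1; cleared 0 line(s) (total 0); column heights now [3 3 3 3 2 2], max=3
Drop 4: S rot1 at col 1 lands with bottom-row=3; cleared 0 line(s) (total 0); column heights now [3 6 5 3 2 2], max=6

Answer: ......
......
......
......
......
.#....
.##...
..#...
####..
###.##
.#.##.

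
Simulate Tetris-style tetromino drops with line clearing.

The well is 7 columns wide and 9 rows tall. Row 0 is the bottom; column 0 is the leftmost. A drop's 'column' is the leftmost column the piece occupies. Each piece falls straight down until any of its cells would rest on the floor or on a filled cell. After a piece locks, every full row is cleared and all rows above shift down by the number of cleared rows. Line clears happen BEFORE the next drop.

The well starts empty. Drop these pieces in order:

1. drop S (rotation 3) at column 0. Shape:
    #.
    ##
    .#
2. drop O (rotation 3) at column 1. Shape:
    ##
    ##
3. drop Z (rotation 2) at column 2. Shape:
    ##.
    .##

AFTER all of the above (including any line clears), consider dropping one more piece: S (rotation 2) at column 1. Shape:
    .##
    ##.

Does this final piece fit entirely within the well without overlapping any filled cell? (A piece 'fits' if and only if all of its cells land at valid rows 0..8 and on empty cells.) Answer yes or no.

Drop 1: S rot3 at col 0 lands with bottom-row=0; cleared 0 line(s) (total 0); column heights now [3 2 0 0 0 0 0], max=3
Drop 2: O rot3 at col 1 lands with bottom-row=2; cleared 0 line(s) (total 0); column heights now [3 4 4 0 0 0 0], max=4
Drop 3: Z rot2 at col 2 lands with bottom-row=3; cleared 0 line(s) (total 0); column heights now [3 4 5 5 4 0 0], max=5
Test piece S rot2 at col 1 (width 3): heights before test = [3 4 5 5 4 0 0]; fits = True

Answer: yes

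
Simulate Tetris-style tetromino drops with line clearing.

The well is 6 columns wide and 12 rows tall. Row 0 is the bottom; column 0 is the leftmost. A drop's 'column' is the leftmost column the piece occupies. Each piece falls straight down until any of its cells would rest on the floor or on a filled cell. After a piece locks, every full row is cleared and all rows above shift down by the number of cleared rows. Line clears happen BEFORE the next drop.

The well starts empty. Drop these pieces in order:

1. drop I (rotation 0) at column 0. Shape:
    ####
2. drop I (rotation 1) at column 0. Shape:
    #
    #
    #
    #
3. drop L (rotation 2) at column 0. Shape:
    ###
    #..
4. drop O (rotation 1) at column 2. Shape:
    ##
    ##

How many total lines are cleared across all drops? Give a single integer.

Answer: 0

Derivation:
Drop 1: I rot0 at col 0 lands with bottom-row=0; cleared 0 line(s) (total 0); column heights now [1 1 1 1 0 0], max=1
Drop 2: I rot1 at col 0 lands with bottom-row=1; cleared 0 line(s) (total 0); column heights now [5 1 1 1 0 0], max=5
Drop 3: L rot2 at col 0 lands with bottom-row=5; cleared 0 line(s) (total 0); column heights now [7 7 7 1 0 0], max=7
Drop 4: O rot1 at col 2 lands with bottom-row=7; cleared 0 line(s) (total 0); column heights now [7 7 9 9 0 0], max=9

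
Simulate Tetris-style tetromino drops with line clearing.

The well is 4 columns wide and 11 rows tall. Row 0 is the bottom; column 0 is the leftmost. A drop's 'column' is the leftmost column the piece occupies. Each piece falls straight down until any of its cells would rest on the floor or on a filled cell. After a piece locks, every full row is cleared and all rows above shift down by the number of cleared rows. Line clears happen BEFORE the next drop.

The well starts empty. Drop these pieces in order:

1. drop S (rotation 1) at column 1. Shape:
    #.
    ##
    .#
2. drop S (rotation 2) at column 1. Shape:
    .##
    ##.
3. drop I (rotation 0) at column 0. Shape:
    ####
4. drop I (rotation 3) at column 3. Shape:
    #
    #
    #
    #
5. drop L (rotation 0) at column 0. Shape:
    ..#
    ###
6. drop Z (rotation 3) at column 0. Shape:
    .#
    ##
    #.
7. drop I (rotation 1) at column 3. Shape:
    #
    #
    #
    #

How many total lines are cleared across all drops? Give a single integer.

Drop 1: S rot1 at col 1 lands with bottom-row=0; cleared 0 line(s) (total 0); column heights now [0 3 2 0], max=3
Drop 2: S rot2 at col 1 lands with bottom-row=3; cleared 0 line(s) (total 0); column heights now [0 4 5 5], max=5
Drop 3: I rot0 at col 0 lands with bottom-row=5; cleared 1 line(s) (total 1); column heights now [0 4 5 5], max=5
Drop 4: I rot3 at col 3 lands with bottom-row=5; cleared 0 line(s) (total 1); column heights now [0 4 5 9], max=9
Drop 5: L rot0 at col 0 lands with bottom-row=5; cleared 1 line(s) (total 2); column heights now [0 4 6 8], max=8
Drop 6: Z rot3 at col 0 lands with bottom-row=3; cleared 1 line(s) (total 3); column heights now [4 5 5 7], max=7
Drop 7: I rot1 at col 3 lands with bottom-row=7; cleared 0 line(s) (total 3); column heights now [4 5 5 11], max=11

Answer: 3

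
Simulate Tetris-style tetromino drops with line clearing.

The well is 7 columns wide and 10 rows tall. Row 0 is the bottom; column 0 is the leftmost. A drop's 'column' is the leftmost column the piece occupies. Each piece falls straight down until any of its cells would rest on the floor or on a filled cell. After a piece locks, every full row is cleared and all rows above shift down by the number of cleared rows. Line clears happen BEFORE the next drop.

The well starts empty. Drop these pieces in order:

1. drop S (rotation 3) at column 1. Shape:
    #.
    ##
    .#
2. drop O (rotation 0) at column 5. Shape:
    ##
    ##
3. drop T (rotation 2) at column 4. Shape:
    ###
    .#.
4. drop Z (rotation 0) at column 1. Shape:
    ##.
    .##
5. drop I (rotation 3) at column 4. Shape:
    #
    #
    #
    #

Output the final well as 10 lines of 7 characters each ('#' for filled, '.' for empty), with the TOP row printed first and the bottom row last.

Answer: .......
.......
....#..
....#..
....#..
....#..
.##.###
.###.#.
.##..##
..#..##

Derivation:
Drop 1: S rot3 at col 1 lands with bottom-row=0; cleared 0 line(s) (total 0); column heights now [0 3 2 0 0 0 0], max=3
Drop 2: O rot0 at col 5 lands with bottom-row=0; cleared 0 line(s) (total 0); column heights now [0 3 2 0 0 2 2], max=3
Drop 3: T rot2 at col 4 lands with bottom-row=2; cleared 0 line(s) (total 0); column heights now [0 3 2 0 4 4 4], max=4
Drop 4: Z rot0 at col 1 lands with bottom-row=2; cleared 0 line(s) (total 0); column heights now [0 4 4 3 4 4 4], max=4
Drop 5: I rot3 at col 4 lands with bottom-row=4; cleared 0 line(s) (total 0); column heights now [0 4 4 3 8 4 4], max=8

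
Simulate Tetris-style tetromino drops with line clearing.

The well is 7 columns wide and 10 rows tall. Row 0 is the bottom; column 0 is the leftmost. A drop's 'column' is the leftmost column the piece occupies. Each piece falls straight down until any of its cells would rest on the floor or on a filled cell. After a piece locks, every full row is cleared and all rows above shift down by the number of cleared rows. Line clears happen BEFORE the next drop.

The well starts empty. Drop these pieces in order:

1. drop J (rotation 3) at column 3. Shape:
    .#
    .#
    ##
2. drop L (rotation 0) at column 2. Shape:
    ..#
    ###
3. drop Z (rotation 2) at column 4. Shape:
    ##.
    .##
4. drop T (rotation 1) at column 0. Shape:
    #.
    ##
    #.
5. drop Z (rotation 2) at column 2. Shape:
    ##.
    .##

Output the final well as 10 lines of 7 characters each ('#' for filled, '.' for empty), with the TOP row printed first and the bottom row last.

Answer: .......
.......
..##...
...##..
....##.
....###
..###..
#...#..
##..#..
#..##..

Derivation:
Drop 1: J rot3 at col 3 lands with bottom-row=0; cleared 0 line(s) (total 0); column heights now [0 0 0 1 3 0 0], max=3
Drop 2: L rot0 at col 2 lands with bottom-row=3; cleared 0 line(s) (total 0); column heights now [0 0 4 4 5 0 0], max=5
Drop 3: Z rot2 at col 4 lands with bottom-row=4; cleared 0 line(s) (total 0); column heights now [0 0 4 4 6 6 5], max=6
Drop 4: T rot1 at col 0 lands with bottom-row=0; cleared 0 line(s) (total 0); column heights now [3 2 4 4 6 6 5], max=6
Drop 5: Z rot2 at col 2 lands with bottom-row=6; cleared 0 line(s) (total 0); column heights now [3 2 8 8 7 6 5], max=8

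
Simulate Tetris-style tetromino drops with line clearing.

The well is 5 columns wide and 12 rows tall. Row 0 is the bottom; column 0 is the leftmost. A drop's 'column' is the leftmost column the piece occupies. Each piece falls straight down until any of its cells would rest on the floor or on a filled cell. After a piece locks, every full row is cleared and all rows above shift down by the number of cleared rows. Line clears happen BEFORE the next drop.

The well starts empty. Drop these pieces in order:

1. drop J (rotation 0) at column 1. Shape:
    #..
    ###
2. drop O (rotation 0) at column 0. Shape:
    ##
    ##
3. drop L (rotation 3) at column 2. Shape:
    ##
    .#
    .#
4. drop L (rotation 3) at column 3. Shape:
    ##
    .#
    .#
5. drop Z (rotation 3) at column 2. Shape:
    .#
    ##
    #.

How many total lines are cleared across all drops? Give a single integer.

Drop 1: J rot0 at col 1 lands with bottom-row=0; cleared 0 line(s) (total 0); column heights now [0 2 1 1 0], max=2
Drop 2: O rot0 at col 0 lands with bottom-row=2; cleared 0 line(s) (total 0); column heights now [4 4 1 1 0], max=4
Drop 3: L rot3 at col 2 lands with bottom-row=1; cleared 0 line(s) (total 0); column heights now [4 4 4 4 0], max=4
Drop 4: L rot3 at col 3 lands with bottom-row=2; cleared 1 line(s) (total 1); column heights now [3 3 1 4 4], max=4
Drop 5: Z rot3 at col 2 lands with bottom-row=3; cleared 0 line(s) (total 1); column heights now [3 3 5 6 4], max=6

Answer: 1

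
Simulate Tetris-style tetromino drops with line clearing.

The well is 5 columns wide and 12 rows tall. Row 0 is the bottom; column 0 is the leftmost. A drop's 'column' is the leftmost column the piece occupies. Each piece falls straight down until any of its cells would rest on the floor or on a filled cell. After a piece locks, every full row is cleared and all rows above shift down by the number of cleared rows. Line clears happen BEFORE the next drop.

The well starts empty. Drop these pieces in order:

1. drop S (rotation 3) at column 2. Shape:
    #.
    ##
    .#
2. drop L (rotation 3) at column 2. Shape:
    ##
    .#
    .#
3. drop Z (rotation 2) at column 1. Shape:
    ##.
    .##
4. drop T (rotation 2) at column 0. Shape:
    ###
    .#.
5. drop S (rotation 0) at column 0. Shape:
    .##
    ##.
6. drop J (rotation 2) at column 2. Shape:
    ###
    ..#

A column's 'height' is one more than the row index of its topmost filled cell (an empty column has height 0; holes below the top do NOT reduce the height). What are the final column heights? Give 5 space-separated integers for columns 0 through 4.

Drop 1: S rot3 at col 2 lands with bottom-row=0; cleared 0 line(s) (total 0); column heights now [0 0 3 2 0], max=3
Drop 2: L rot3 at col 2 lands with bottom-row=2; cleared 0 line(s) (total 0); column heights now [0 0 5 5 0], max=5
Drop 3: Z rot2 at col 1 lands with bottom-row=5; cleared 0 line(s) (total 0); column heights now [0 7 7 6 0], max=7
Drop 4: T rot2 at col 0 lands with bottom-row=7; cleared 0 line(s) (total 0); column heights now [9 9 9 6 0], max=9
Drop 5: S rot0 at col 0 lands with bottom-row=9; cleared 0 line(s) (total 0); column heights now [10 11 11 6 0], max=11
Drop 6: J rot2 at col 2 lands with bottom-row=10; cleared 0 line(s) (total 0); column heights now [10 11 12 12 12], max=12

Answer: 10 11 12 12 12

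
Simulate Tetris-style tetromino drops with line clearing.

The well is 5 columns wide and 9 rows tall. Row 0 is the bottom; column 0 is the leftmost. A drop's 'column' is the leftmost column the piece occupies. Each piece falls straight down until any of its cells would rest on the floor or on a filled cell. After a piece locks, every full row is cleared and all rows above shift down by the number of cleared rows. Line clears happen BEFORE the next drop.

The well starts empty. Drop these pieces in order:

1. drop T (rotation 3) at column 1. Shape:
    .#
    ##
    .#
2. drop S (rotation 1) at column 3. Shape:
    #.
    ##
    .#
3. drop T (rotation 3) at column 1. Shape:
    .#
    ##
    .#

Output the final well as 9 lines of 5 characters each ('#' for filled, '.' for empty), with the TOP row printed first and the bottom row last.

Answer: .....
.....
.....
..#..
.##..
..#..
..##.
.####
..#.#

Derivation:
Drop 1: T rot3 at col 1 lands with bottom-row=0; cleared 0 line(s) (total 0); column heights now [0 2 3 0 0], max=3
Drop 2: S rot1 at col 3 lands with bottom-row=0; cleared 0 line(s) (total 0); column heights now [0 2 3 3 2], max=3
Drop 3: T rot3 at col 1 lands with bottom-row=3; cleared 0 line(s) (total 0); column heights now [0 5 6 3 2], max=6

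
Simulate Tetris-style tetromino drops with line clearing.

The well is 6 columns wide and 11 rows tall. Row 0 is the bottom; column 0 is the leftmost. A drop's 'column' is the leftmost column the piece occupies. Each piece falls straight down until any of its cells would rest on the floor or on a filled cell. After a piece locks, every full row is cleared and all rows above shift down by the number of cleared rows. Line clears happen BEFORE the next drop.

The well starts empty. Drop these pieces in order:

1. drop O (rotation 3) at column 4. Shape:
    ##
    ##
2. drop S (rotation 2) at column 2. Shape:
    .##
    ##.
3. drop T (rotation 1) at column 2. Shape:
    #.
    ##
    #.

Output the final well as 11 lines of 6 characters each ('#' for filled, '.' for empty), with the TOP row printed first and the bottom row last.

Drop 1: O rot3 at col 4 lands with bottom-row=0; cleared 0 line(s) (total 0); column heights now [0 0 0 0 2 2], max=2
Drop 2: S rot2 at col 2 lands with bottom-row=1; cleared 0 line(s) (total 0); column heights now [0 0 2 3 3 2], max=3
Drop 3: T rot1 at col 2 lands with bottom-row=2; cleared 0 line(s) (total 0); column heights now [0 0 5 4 3 2], max=5

Answer: ......
......
......
......
......
......
..#...
..##..
..###.
..####
....##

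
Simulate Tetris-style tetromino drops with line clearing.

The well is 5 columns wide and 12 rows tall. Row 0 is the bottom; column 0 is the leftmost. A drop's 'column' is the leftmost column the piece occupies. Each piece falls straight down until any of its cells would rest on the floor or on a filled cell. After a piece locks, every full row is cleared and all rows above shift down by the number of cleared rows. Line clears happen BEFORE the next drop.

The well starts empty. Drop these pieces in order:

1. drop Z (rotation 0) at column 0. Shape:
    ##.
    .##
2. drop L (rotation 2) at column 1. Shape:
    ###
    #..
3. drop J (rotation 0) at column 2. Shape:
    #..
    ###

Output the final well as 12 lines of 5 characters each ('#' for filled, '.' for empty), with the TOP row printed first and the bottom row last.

Drop 1: Z rot0 at col 0 lands with bottom-row=0; cleared 0 line(s) (total 0); column heights now [2 2 1 0 0], max=2
Drop 2: L rot2 at col 1 lands with bottom-row=2; cleared 0 line(s) (total 0); column heights now [2 4 4 4 0], max=4
Drop 3: J rot0 at col 2 lands with bottom-row=4; cleared 0 line(s) (total 0); column heights now [2 4 6 5 5], max=6

Answer: .....
.....
.....
.....
.....
.....
..#..
..###
.###.
.#...
##...
.##..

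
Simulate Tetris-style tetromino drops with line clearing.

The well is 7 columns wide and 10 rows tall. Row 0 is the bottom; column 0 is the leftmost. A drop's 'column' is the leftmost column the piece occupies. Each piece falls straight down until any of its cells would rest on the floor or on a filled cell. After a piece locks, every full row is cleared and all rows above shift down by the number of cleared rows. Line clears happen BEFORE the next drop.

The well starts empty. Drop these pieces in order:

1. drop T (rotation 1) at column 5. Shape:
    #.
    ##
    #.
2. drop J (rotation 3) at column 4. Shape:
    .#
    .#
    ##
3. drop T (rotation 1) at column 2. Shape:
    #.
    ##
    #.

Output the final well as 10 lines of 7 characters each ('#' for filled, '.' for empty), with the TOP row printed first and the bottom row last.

Answer: .......
.......
.......
.......
.....#.
.....#.
....##.
..#..#.
..##.##
..#..#.

Derivation:
Drop 1: T rot1 at col 5 lands with bottom-row=0; cleared 0 line(s) (total 0); column heights now [0 0 0 0 0 3 2], max=3
Drop 2: J rot3 at col 4 lands with bottom-row=3; cleared 0 line(s) (total 0); column heights now [0 0 0 0 4 6 2], max=6
Drop 3: T rot1 at col 2 lands with bottom-row=0; cleared 0 line(s) (total 0); column heights now [0 0 3 2 4 6 2], max=6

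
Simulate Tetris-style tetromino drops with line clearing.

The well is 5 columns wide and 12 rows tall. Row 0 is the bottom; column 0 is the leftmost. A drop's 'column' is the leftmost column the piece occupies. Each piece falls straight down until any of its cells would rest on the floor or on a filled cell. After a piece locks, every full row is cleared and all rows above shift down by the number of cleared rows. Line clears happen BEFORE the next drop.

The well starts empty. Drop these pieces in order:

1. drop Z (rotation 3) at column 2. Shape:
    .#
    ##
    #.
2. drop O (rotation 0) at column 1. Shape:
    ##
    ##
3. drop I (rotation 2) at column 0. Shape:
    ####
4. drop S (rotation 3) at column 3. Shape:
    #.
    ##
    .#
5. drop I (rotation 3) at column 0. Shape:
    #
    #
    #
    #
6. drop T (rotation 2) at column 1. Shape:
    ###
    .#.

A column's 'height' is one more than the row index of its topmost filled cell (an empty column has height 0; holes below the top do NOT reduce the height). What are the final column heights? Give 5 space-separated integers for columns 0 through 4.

Answer: 4 7 7 7 5

Derivation:
Drop 1: Z rot3 at col 2 lands with bottom-row=0; cleared 0 line(s) (total 0); column heights now [0 0 2 3 0], max=3
Drop 2: O rot0 at col 1 lands with bottom-row=2; cleared 0 line(s) (total 0); column heights now [0 4 4 3 0], max=4
Drop 3: I rot2 at col 0 lands with bottom-row=4; cleared 0 line(s) (total 0); column heights now [5 5 5 5 0], max=5
Drop 4: S rot3 at col 3 lands with bottom-row=4; cleared 1 line(s) (total 1); column heights now [0 4 4 6 5], max=6
Drop 5: I rot3 at col 0 lands with bottom-row=0; cleared 0 line(s) (total 1); column heights now [4 4 4 6 5], max=6
Drop 6: T rot2 at col 1 lands with bottom-row=5; cleared 0 line(s) (total 1); column heights now [4 7 7 7 5], max=7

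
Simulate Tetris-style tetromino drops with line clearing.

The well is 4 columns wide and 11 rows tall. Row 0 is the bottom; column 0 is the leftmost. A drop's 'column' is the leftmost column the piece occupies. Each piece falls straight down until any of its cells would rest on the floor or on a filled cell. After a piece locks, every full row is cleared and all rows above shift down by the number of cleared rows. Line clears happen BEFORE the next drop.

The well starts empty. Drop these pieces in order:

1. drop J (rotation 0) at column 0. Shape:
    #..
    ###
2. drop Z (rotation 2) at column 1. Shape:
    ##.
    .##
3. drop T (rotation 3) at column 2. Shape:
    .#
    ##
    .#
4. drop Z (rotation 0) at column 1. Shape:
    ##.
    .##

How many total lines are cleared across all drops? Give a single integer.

Answer: 0

Derivation:
Drop 1: J rot0 at col 0 lands with bottom-row=0; cleared 0 line(s) (total 0); column heights now [2 1 1 0], max=2
Drop 2: Z rot2 at col 1 lands with bottom-row=1; cleared 0 line(s) (total 0); column heights now [2 3 3 2], max=3
Drop 3: T rot3 at col 2 lands with bottom-row=2; cleared 0 line(s) (total 0); column heights now [2 3 4 5], max=5
Drop 4: Z rot0 at col 1 lands with bottom-row=5; cleared 0 line(s) (total 0); column heights now [2 7 7 6], max=7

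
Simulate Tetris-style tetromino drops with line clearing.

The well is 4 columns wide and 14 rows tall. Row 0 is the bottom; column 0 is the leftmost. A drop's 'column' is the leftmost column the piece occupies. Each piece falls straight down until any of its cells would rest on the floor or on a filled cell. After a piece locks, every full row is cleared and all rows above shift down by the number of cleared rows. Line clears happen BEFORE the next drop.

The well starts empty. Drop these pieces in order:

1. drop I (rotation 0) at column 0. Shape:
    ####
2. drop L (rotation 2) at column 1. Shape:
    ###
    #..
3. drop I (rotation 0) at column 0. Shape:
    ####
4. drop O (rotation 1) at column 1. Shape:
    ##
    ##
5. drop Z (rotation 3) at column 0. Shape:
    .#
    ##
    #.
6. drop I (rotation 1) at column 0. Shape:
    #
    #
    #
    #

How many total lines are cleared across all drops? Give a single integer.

Drop 1: I rot0 at col 0 lands with bottom-row=0; cleared 1 line(s) (total 1); column heights now [0 0 0 0], max=0
Drop 2: L rot2 at col 1 lands with bottom-row=0; cleared 0 line(s) (total 1); column heights now [0 2 2 2], max=2
Drop 3: I rot0 at col 0 lands with bottom-row=2; cleared 1 line(s) (total 2); column heights now [0 2 2 2], max=2
Drop 4: O rot1 at col 1 lands with bottom-row=2; cleared 0 line(s) (total 2); column heights now [0 4 4 2], max=4
Drop 5: Z rot3 at col 0 lands with bottom-row=3; cleared 0 line(s) (total 2); column heights now [5 6 4 2], max=6
Drop 6: I rot1 at col 0 lands with bottom-row=5; cleared 0 line(s) (total 2); column heights now [9 6 4 2], max=9

Answer: 2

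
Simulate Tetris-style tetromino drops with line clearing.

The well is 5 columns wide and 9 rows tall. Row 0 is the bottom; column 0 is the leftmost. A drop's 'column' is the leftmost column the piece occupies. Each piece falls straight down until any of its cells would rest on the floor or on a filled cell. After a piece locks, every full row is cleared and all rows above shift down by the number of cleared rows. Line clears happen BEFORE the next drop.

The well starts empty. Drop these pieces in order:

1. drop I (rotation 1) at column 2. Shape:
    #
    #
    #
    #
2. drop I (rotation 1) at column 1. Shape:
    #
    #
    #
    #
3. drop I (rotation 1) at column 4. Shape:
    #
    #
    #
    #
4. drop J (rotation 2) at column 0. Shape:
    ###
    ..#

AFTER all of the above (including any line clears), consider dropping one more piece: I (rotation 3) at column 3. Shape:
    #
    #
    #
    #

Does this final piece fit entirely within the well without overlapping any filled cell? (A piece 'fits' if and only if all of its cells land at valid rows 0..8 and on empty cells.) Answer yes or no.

Drop 1: I rot1 at col 2 lands with bottom-row=0; cleared 0 line(s) (total 0); column heights now [0 0 4 0 0], max=4
Drop 2: I rot1 at col 1 lands with bottom-row=0; cleared 0 line(s) (total 0); column heights now [0 4 4 0 0], max=4
Drop 3: I rot1 at col 4 lands with bottom-row=0; cleared 0 line(s) (total 0); column heights now [0 4 4 0 4], max=4
Drop 4: J rot2 at col 0 lands with bottom-row=4; cleared 0 line(s) (total 0); column heights now [6 6 6 0 4], max=6
Test piece I rot3 at col 3 (width 1): heights before test = [6 6 6 0 4]; fits = True

Answer: yes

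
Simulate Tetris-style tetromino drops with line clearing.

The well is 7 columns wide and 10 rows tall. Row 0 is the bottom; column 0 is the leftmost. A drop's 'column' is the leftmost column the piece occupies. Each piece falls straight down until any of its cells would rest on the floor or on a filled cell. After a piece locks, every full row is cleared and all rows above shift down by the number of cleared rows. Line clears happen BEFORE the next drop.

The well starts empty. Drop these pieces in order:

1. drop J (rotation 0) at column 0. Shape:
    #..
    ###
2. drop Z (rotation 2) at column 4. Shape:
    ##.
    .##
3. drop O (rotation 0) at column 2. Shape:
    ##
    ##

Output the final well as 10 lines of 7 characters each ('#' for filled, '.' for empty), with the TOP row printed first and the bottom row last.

Answer: .......
.......
.......
.......
.......
.......
.......
..##...
#.####.
###..##

Derivation:
Drop 1: J rot0 at col 0 lands with bottom-row=0; cleared 0 line(s) (total 0); column heights now [2 1 1 0 0 0 0], max=2
Drop 2: Z rot2 at col 4 lands with bottom-row=0; cleared 0 line(s) (total 0); column heights now [2 1 1 0 2 2 1], max=2
Drop 3: O rot0 at col 2 lands with bottom-row=1; cleared 0 line(s) (total 0); column heights now [2 1 3 3 2 2 1], max=3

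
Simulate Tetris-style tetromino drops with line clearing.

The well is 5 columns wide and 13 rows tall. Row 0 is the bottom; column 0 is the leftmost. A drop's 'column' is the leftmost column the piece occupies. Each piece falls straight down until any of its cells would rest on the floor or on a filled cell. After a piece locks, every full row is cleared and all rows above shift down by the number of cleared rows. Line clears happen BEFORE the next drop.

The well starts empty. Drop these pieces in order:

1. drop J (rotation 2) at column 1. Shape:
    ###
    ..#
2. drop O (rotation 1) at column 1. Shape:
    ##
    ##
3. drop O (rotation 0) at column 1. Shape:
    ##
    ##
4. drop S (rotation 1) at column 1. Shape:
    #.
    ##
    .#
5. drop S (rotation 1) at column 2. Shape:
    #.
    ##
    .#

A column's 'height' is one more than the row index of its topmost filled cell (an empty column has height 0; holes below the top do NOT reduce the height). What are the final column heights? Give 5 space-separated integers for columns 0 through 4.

Drop 1: J rot2 at col 1 lands with bottom-row=0; cleared 0 line(s) (total 0); column heights now [0 2 2 2 0], max=2
Drop 2: O rot1 at col 1 lands with bottom-row=2; cleared 0 line(s) (total 0); column heights now [0 4 4 2 0], max=4
Drop 3: O rot0 at col 1 lands with bottom-row=4; cleared 0 line(s) (total 0); column heights now [0 6 6 2 0], max=6
Drop 4: S rot1 at col 1 lands with bottom-row=6; cleared 0 line(s) (total 0); column heights now [0 9 8 2 0], max=9
Drop 5: S rot1 at col 2 lands with bottom-row=7; cleared 0 line(s) (total 0); column heights now [0 9 10 9 0], max=10

Answer: 0 9 10 9 0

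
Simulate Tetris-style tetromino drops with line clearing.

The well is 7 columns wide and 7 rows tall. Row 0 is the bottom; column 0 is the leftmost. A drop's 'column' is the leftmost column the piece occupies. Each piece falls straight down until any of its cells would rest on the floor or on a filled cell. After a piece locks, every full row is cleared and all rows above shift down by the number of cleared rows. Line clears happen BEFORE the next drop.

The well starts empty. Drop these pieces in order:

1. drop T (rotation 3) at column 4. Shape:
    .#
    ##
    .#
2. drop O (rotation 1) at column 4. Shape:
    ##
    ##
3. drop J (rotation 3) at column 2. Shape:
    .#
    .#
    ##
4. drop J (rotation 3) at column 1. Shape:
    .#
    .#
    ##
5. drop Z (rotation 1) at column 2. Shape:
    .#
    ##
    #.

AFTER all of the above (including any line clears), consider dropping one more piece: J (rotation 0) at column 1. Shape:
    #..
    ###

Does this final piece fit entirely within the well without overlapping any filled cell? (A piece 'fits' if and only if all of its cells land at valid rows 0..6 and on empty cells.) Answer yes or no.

Drop 1: T rot3 at col 4 lands with bottom-row=0; cleared 0 line(s) (total 0); column heights now [0 0 0 0 2 3 0], max=3
Drop 2: O rot1 at col 4 lands with bottom-row=3; cleared 0 line(s) (total 0); column heights now [0 0 0 0 5 5 0], max=5
Drop 3: J rot3 at col 2 lands with bottom-row=0; cleared 0 line(s) (total 0); column heights now [0 0 1 3 5 5 0], max=5
Drop 4: J rot3 at col 1 lands with bottom-row=1; cleared 0 line(s) (total 0); column heights now [0 2 4 3 5 5 0], max=5
Drop 5: Z rot1 at col 2 lands with bottom-row=4; cleared 0 line(s) (total 0); column heights now [0 2 6 7 5 5 0], max=7
Test piece J rot0 at col 1 (width 3): heights before test = [0 2 6 7 5 5 0]; fits = False

Answer: no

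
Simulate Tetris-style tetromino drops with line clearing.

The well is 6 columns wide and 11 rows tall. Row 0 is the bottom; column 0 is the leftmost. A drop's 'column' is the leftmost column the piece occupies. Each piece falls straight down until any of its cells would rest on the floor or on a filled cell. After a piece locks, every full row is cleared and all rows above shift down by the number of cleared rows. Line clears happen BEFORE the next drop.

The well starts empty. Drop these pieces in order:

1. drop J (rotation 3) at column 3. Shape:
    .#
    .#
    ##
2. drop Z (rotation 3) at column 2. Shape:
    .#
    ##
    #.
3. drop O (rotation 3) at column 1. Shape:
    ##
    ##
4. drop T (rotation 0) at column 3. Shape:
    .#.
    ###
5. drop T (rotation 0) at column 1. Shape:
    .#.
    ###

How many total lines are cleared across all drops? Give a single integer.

Drop 1: J rot3 at col 3 lands with bottom-row=0; cleared 0 line(s) (total 0); column heights now [0 0 0 1 3 0], max=3
Drop 2: Z rot3 at col 2 lands with bottom-row=0; cleared 0 line(s) (total 0); column heights now [0 0 2 3 3 0], max=3
Drop 3: O rot3 at col 1 lands with bottom-row=2; cleared 0 line(s) (total 0); column heights now [0 4 4 3 3 0], max=4
Drop 4: T rot0 at col 3 lands with bottom-row=3; cleared 0 line(s) (total 0); column heights now [0 4 4 4 5 4], max=5
Drop 5: T rot0 at col 1 lands with bottom-row=4; cleared 0 line(s) (total 0); column heights now [0 5 6 5 5 4], max=6

Answer: 0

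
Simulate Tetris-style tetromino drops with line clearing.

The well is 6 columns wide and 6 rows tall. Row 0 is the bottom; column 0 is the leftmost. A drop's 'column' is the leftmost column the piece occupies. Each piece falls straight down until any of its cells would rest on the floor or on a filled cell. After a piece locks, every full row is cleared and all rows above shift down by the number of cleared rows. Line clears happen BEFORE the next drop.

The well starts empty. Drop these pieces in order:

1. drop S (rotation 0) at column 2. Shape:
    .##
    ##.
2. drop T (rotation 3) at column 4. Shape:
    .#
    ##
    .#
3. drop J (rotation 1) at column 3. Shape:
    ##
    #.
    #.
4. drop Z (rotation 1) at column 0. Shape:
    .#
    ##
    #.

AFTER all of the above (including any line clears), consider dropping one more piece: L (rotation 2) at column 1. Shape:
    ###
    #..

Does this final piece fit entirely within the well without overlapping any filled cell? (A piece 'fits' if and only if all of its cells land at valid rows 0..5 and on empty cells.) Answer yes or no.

Drop 1: S rot0 at col 2 lands with bottom-row=0; cleared 0 line(s) (total 0); column heights now [0 0 1 2 2 0], max=2
Drop 2: T rot3 at col 4 lands with bottom-row=1; cleared 0 line(s) (total 0); column heights now [0 0 1 2 3 4], max=4
Drop 3: J rot1 at col 3 lands with bottom-row=2; cleared 0 line(s) (total 0); column heights now [0 0 1 5 5 4], max=5
Drop 4: Z rot1 at col 0 lands with bottom-row=0; cleared 0 line(s) (total 0); column heights now [2 3 1 5 5 4], max=5
Test piece L rot2 at col 1 (width 3): heights before test = [2 3 1 5 5 4]; fits = True

Answer: yes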